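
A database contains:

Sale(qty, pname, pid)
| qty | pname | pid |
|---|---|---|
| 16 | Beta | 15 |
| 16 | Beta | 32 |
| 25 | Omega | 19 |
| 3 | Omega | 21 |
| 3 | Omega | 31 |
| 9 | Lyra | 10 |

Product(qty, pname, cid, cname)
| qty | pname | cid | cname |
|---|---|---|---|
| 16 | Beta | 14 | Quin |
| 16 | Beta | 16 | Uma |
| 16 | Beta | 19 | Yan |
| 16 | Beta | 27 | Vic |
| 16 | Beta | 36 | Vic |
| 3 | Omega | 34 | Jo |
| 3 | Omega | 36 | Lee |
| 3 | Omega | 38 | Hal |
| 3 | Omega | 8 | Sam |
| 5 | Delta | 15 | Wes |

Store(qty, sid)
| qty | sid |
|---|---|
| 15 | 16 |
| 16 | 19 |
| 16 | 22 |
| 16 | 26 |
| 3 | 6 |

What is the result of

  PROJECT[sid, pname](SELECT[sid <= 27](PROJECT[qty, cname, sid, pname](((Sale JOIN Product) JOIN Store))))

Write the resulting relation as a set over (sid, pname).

Joining Sale and Product on qty, pname yields {(16, Beta, 15, 14, Quin), (16, Beta, 15, 16, Uma), (16, Beta, 15, 19, Yan), (16, Beta, 15, 27, Vic), (16, Beta, 15, 36, Vic), (16, Beta, 32, 14, Quin), (16, Beta, 32, 16, Uma), (16, Beta, 32, 19, Yan), (16, Beta, 32, 27, Vic), (16, Beta, 32, 36, Vic), (3, Omega, 21, 34, Jo), (3, Omega, 21, 36, Lee), (3, Omega, 21, 38, Hal), (3, Omega, 21, 8, Sam), (3, Omega, 31, 34, Jo), (3, Omega, 31, 36, Lee), (3, Omega, 31, 38, Hal), (3, Omega, 31, 8, Sam)}.
Joining (Sale JOIN Product) and Store on qty yields {(16, Beta, 15, 14, Quin, 19), (16, Beta, 15, 14, Quin, 22), (16, Beta, 15, 14, Quin, 26), (16, Beta, 15, 16, Uma, 19), (16, Beta, 15, 16, Uma, 22), (16, Beta, 15, 16, Uma, 26), (16, Beta, 15, 19, Yan, 19), (16, Beta, 15, 19, Yan, 22), (16, Beta, 15, 19, Yan, 26), (16, Beta, 15, 27, Vic, 19), (16, Beta, 15, 27, Vic, 22), (16, Beta, 15, 27, Vic, 26), (16, Beta, 15, 36, Vic, 19), (16, Beta, 15, 36, Vic, 22), (16, Beta, 15, 36, Vic, 26), (16, Beta, 32, 14, Quin, 19), (16, Beta, 32, 14, Quin, 22), (16, Beta, 32, 14, Quin, 26), (16, Beta, 32, 16, Uma, 19), (16, Beta, 32, 16, Uma, 22), (16, Beta, 32, 16, Uma, 26), (16, Beta, 32, 19, Yan, 19), (16, Beta, 32, 19, Yan, 22), (16, Beta, 32, 19, Yan, 26), (16, Beta, 32, 27, Vic, 19), (16, Beta, 32, 27, Vic, 22), (16, Beta, 32, 27, Vic, 26), (16, Beta, 32, 36, Vic, 19), (16, Beta, 32, 36, Vic, 22), (16, Beta, 32, 36, Vic, 26), (3, Omega, 21, 34, Jo, 6), (3, Omega, 21, 36, Lee, 6), (3, Omega, 21, 38, Hal, 6), (3, Omega, 21, 8, Sam, 6), (3, Omega, 31, 34, Jo, 6), (3, Omega, 31, 36, Lee, 6), (3, Omega, 31, 38, Hal, 6), (3, Omega, 31, 8, Sam, 6)}.
Keep only column(s) qty, cname, sid, pname (22 duplicate(s) eliminated): {(16, Quin, 19, Beta), (16, Quin, 22, Beta), (16, Quin, 26, Beta), (16, Uma, 19, Beta), (16, Uma, 22, Beta), (16, Uma, 26, Beta), (16, Vic, 19, Beta), (16, Vic, 22, Beta), (16, Vic, 26, Beta), (16, Yan, 19, Beta), (16, Yan, 22, Beta), (16, Yan, 26, Beta), (3, Hal, 6, Omega), (3, Jo, 6, Omega), (3, Lee, 6, Omega), (3, Sam, 6, Omega)}
σ[sid <= 27]: keep tuples satisfying sid <= 27 → {(16, Quin, 19, Beta), (16, Quin, 22, Beta), (16, Quin, 26, Beta), (16, Uma, 19, Beta), (16, Uma, 22, Beta), (16, Uma, 26, Beta), (16, Vic, 19, Beta), (16, Vic, 22, Beta), (16, Vic, 26, Beta), (16, Yan, 19, Beta), (16, Yan, 22, Beta), (16, Yan, 26, Beta), (3, Hal, 6, Omega), (3, Jo, 6, Omega), (3, Lee, 6, Omega), (3, Sam, 6, Omega)}
Keep only column(s) sid, pname (12 duplicate(s) eliminated): {(19, Beta), (22, Beta), (26, Beta), (6, Omega)}

{(19, Beta), (22, Beta), (26, Beta), (6, Omega)}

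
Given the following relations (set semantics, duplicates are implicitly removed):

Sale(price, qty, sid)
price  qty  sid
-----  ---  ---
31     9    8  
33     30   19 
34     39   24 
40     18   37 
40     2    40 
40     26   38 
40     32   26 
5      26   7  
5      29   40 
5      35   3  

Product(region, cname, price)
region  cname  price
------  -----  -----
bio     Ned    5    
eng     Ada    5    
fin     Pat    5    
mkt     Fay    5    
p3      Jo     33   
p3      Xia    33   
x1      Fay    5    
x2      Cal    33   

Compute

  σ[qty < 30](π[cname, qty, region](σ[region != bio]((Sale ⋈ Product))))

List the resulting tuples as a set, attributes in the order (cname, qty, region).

Sale ⋈ Product (natural join on price): {(33, 30, 19, p3, Jo), (33, 30, 19, p3, Xia), (33, 30, 19, x2, Cal), (5, 26, 7, bio, Ned), (5, 26, 7, eng, Ada), (5, 26, 7, fin, Pat), (5, 26, 7, mkt, Fay), (5, 26, 7, x1, Fay), (5, 29, 40, bio, Ned), (5, 29, 40, eng, Ada), (5, 29, 40, fin, Pat), (5, 29, 40, mkt, Fay), (5, 29, 40, x1, Fay), (5, 35, 3, bio, Ned), (5, 35, 3, eng, Ada), (5, 35, 3, fin, Pat), (5, 35, 3, mkt, Fay), (5, 35, 3, x1, Fay)}
Apply σ_{region != bio}; surviving tuples: {(33, 30, 19, p3, Jo), (33, 30, 19, p3, Xia), (33, 30, 19, x2, Cal), (5, 26, 7, eng, Ada), (5, 26, 7, fin, Pat), (5, 26, 7, mkt, Fay), (5, 26, 7, x1, Fay), (5, 29, 40, eng, Ada), (5, 29, 40, fin, Pat), (5, 29, 40, mkt, Fay), (5, 29, 40, x1, Fay), (5, 35, 3, eng, Ada), (5, 35, 3, fin, Pat), (5, 35, 3, mkt, Fay), (5, 35, 3, x1, Fay)}
Keep only column(s) cname, qty, region: {(Ada, 26, eng), (Ada, 29, eng), (Ada, 35, eng), (Cal, 30, x2), (Fay, 26, mkt), (Fay, 26, x1), (Fay, 29, mkt), (Fay, 29, x1), (Fay, 35, mkt), (Fay, 35, x1), (Jo, 30, p3), (Pat, 26, fin), (Pat, 29, fin), (Pat, 35, fin), (Xia, 30, p3)}
Apply σ_{qty < 30}; surviving tuples: {(Ada, 26, eng), (Ada, 29, eng), (Fay, 26, mkt), (Fay, 26, x1), (Fay, 29, mkt), (Fay, 29, x1), (Pat, 26, fin), (Pat, 29, fin)}

{(Ada, 26, eng), (Ada, 29, eng), (Fay, 26, mkt), (Fay, 26, x1), (Fay, 29, mkt), (Fay, 29, x1), (Pat, 26, fin), (Pat, 29, fin)}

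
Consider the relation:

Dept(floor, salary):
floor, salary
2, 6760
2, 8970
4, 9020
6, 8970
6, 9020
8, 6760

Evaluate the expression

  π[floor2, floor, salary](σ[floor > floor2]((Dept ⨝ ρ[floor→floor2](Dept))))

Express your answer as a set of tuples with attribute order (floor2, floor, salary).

{(2, 6, 8970), (2, 8, 6760), (4, 6, 9020)}

ρ[floor→floor2]: schema becomes (floor2, salary); tuples unchanged.
Dept ⋈ ρ[floor→floor2](Dept) (natural join on salary): {(2, 6760, 2), (2, 6760, 8), (2, 8970, 2), (2, 8970, 6), (4, 9020, 4), (4, 9020, 6), (6, 8970, 2), (6, 8970, 6), (6, 9020, 4), (6, 9020, 6), (8, 6760, 2), (8, 6760, 8)}
Apply σ_{floor > floor2}; surviving tuples: {(6, 8970, 2), (6, 9020, 4), (8, 6760, 2)}
Projecting to floor2, floor, salary: {(2, 6, 8970), (2, 8, 6760), (4, 6, 9020)}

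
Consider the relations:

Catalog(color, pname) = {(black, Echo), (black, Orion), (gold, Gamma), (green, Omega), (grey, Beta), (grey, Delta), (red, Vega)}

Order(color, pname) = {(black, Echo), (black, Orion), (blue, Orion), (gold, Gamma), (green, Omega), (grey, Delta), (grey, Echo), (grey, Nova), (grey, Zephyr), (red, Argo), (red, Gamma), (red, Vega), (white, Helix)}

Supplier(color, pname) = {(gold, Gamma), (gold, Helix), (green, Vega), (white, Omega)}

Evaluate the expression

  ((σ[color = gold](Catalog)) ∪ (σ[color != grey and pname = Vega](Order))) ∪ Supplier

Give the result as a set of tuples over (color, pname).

Selection color = gold: {(gold, Gamma)}
Selection color != grey and pname = Vega: {(red, Vega)}
Union: {(gold, Gamma)} with {(red, Vega)} → {(gold, Gamma), (red, Vega)}
Union: {(gold, Gamma), (red, Vega)} with {(gold, Gamma), (gold, Helix), (green, Vega), (white, Omega)} → {(gold, Gamma), (gold, Helix), (green, Vega), (red, Vega), (white, Omega)}

{(gold, Gamma), (gold, Helix), (green, Vega), (red, Vega), (white, Omega)}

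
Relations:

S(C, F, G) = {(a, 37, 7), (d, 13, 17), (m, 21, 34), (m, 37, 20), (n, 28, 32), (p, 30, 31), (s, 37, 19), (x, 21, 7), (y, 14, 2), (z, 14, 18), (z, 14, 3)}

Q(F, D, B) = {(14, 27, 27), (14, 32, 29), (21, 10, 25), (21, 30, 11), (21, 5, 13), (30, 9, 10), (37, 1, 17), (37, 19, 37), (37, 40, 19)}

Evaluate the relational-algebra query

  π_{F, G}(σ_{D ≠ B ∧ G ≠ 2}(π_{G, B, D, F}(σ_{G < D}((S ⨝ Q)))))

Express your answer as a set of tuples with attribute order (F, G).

{(14, 18), (14, 3), (21, 7), (37, 19), (37, 20), (37, 7)}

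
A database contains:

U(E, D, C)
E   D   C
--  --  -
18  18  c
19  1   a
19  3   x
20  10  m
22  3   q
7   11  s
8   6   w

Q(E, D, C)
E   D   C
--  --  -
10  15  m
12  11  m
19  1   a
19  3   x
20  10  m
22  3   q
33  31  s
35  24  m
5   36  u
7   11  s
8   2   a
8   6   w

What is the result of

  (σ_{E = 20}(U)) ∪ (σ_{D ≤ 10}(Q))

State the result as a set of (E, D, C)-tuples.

Apply σ_{E = 20}; surviving tuples: {(20, 10, m)}
Apply σ_{D ≤ 10}; surviving tuples: {(19, 1, a), (19, 3, x), (20, 10, m), (22, 3, q), (8, 2, a), (8, 6, w)}
Taking the union: {(19, 1, a), (19, 3, x), (20, 10, m), (22, 3, q), (8, 2, a), (8, 6, w)}

{(19, 1, a), (19, 3, x), (20, 10, m), (22, 3, q), (8, 2, a), (8, 6, w)}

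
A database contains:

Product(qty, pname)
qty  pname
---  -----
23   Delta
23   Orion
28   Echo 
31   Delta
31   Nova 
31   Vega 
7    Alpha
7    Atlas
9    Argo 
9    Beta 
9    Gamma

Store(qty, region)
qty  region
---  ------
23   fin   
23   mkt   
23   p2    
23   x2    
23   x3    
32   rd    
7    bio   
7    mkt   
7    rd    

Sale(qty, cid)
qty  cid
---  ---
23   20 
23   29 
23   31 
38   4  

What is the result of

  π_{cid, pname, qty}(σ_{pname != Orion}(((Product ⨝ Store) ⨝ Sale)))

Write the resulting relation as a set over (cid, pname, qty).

Joining Product and Store on qty yields {(23, Delta, fin), (23, Delta, mkt), (23, Delta, p2), (23, Delta, x2), (23, Delta, x3), (23, Orion, fin), (23, Orion, mkt), (23, Orion, p2), (23, Orion, x2), (23, Orion, x3), (7, Alpha, bio), (7, Alpha, mkt), (7, Alpha, rd), (7, Atlas, bio), (7, Atlas, mkt), (7, Atlas, rd)}.
Joining (Product ⨝ Store) and Sale on qty yields {(23, Delta, fin, 20), (23, Delta, fin, 29), (23, Delta, fin, 31), (23, Delta, mkt, 20), (23, Delta, mkt, 29), (23, Delta, mkt, 31), (23, Delta, p2, 20), (23, Delta, p2, 29), (23, Delta, p2, 31), (23, Delta, x2, 20), (23, Delta, x2, 29), (23, Delta, x2, 31), (23, Delta, x3, 20), (23, Delta, x3, 29), (23, Delta, x3, 31), (23, Orion, fin, 20), (23, Orion, fin, 29), (23, Orion, fin, 31), (23, Orion, mkt, 20), (23, Orion, mkt, 29), (23, Orion, mkt, 31), (23, Orion, p2, 20), (23, Orion, p2, 29), (23, Orion, p2, 31), (23, Orion, x2, 20), (23, Orion, x2, 29), (23, Orion, x2, 31), (23, Orion, x3, 20), (23, Orion, x3, 29), (23, Orion, x3, 31)}.
Filtering on pname != Orion leaves {(23, Delta, fin, 20), (23, Delta, fin, 29), (23, Delta, fin, 31), (23, Delta, mkt, 20), (23, Delta, mkt, 29), (23, Delta, mkt, 31), (23, Delta, p2, 20), (23, Delta, p2, 29), (23, Delta, p2, 31), (23, Delta, x2, 20), (23, Delta, x2, 29), (23, Delta, x2, 31), (23, Delta, x3, 20), (23, Delta, x3, 29), (23, Delta, x3, 31)}.
Keep only column(s) cid, pname, qty (12 duplicate(s) eliminated): {(20, Delta, 23), (29, Delta, 23), (31, Delta, 23)}

{(20, Delta, 23), (29, Delta, 23), (31, Delta, 23)}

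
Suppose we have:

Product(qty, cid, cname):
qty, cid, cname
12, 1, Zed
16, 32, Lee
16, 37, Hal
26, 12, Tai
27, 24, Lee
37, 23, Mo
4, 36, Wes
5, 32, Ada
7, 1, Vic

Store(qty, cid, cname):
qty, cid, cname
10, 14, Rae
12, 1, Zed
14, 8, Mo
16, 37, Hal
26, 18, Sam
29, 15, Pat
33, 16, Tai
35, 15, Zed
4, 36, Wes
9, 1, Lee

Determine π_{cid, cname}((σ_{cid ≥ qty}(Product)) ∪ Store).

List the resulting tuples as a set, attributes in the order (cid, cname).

Apply σ_{cid ≥ qty}; surviving tuples: {(16, 32, Lee), (16, 37, Hal), (4, 36, Wes), (5, 32, Ada)}
Taking the union: {(10, 14, Rae), (12, 1, Zed), (14, 8, Mo), (16, 32, Lee), (16, 37, Hal), (26, 18, Sam), (29, 15, Pat), (33, 16, Tai), (35, 15, Zed), (4, 36, Wes), (5, 32, Ada), (9, 1, Lee)}
Projecting to cid, cname: {(1, Lee), (1, Zed), (14, Rae), (15, Pat), (15, Zed), (16, Tai), (18, Sam), (32, Ada), (32, Lee), (36, Wes), (37, Hal), (8, Mo)}

{(1, Lee), (1, Zed), (14, Rae), (15, Pat), (15, Zed), (16, Tai), (18, Sam), (32, Ada), (32, Lee), (36, Wes), (37, Hal), (8, Mo)}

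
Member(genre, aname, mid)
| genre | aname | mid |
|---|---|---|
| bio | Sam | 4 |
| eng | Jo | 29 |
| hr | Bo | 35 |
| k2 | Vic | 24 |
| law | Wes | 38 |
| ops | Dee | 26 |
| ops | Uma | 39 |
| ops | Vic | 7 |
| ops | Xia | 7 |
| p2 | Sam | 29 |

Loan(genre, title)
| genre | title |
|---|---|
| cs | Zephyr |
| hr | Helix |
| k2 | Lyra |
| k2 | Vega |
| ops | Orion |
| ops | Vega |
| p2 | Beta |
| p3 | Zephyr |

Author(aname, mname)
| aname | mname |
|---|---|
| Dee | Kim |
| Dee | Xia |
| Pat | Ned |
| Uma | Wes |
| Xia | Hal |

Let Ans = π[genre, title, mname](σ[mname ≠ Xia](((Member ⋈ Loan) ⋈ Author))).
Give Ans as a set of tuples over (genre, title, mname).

Natural join on genre: {(hr, Bo, 35, Helix), (k2, Vic, 24, Lyra), (k2, Vic, 24, Vega), (ops, Dee, 26, Orion), (ops, Dee, 26, Vega), (ops, Uma, 39, Orion), (ops, Uma, 39, Vega), (ops, Vic, 7, Orion), (ops, Vic, 7, Vega), (ops, Xia, 7, Orion), (ops, Xia, 7, Vega), (p2, Sam, 29, Beta)}
Natural join on aname: {(ops, Dee, 26, Orion, Kim), (ops, Dee, 26, Orion, Xia), (ops, Dee, 26, Vega, Kim), (ops, Dee, 26, Vega, Xia), (ops, Uma, 39, Orion, Wes), (ops, Uma, 39, Vega, Wes), (ops, Xia, 7, Orion, Hal), (ops, Xia, 7, Vega, Hal)}
Selection mname ≠ Xia: {(ops, Dee, 26, Orion, Kim), (ops, Dee, 26, Vega, Kim), (ops, Uma, 39, Orion, Wes), (ops, Uma, 39, Vega, Wes), (ops, Xia, 7, Orion, Hal), (ops, Xia, 7, Vega, Hal)}
π[genre, title, mname]: project onto (genre, title, mname) → {(ops, Orion, Hal), (ops, Orion, Kim), (ops, Orion, Wes), (ops, Vega, Hal), (ops, Vega, Kim), (ops, Vega, Wes)}

{(ops, Orion, Hal), (ops, Orion, Kim), (ops, Orion, Wes), (ops, Vega, Hal), (ops, Vega, Kim), (ops, Vega, Wes)}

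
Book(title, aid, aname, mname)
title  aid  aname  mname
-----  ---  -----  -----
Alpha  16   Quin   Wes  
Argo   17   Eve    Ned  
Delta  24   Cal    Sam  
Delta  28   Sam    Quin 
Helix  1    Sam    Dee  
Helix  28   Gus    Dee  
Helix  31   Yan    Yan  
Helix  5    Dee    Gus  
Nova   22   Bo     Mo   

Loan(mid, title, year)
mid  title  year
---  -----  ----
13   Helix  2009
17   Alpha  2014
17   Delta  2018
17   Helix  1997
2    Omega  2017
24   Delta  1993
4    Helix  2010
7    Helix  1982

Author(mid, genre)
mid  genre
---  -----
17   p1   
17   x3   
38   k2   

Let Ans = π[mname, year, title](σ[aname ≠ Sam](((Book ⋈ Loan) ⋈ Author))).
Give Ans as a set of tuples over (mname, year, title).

Natural join on title: {(Alpha, 16, Quin, Wes, 17, 2014), (Delta, 24, Cal, Sam, 17, 2018), (Delta, 24, Cal, Sam, 24, 1993), (Delta, 28, Sam, Quin, 17, 2018), (Delta, 28, Sam, Quin, 24, 1993), (Helix, 1, Sam, Dee, 13, 2009), (Helix, 1, Sam, Dee, 17, 1997), (Helix, 1, Sam, Dee, 4, 2010), (Helix, 1, Sam, Dee, 7, 1982), (Helix, 28, Gus, Dee, 13, 2009), (Helix, 28, Gus, Dee, 17, 1997), (Helix, 28, Gus, Dee, 4, 2010), (Helix, 28, Gus, Dee, 7, 1982), (Helix, 31, Yan, Yan, 13, 2009), (Helix, 31, Yan, Yan, 17, 1997), (Helix, 31, Yan, Yan, 4, 2010), (Helix, 31, Yan, Yan, 7, 1982), (Helix, 5, Dee, Gus, 13, 2009), (Helix, 5, Dee, Gus, 17, 1997), (Helix, 5, Dee, Gus, 4, 2010), (Helix, 5, Dee, Gus, 7, 1982)}
Natural join on mid: {(Alpha, 16, Quin, Wes, 17, 2014, p1), (Alpha, 16, Quin, Wes, 17, 2014, x3), (Delta, 24, Cal, Sam, 17, 2018, p1), (Delta, 24, Cal, Sam, 17, 2018, x3), (Delta, 28, Sam, Quin, 17, 2018, p1), (Delta, 28, Sam, Quin, 17, 2018, x3), (Helix, 1, Sam, Dee, 17, 1997, p1), (Helix, 1, Sam, Dee, 17, 1997, x3), (Helix, 28, Gus, Dee, 17, 1997, p1), (Helix, 28, Gus, Dee, 17, 1997, x3), (Helix, 31, Yan, Yan, 17, 1997, p1), (Helix, 31, Yan, Yan, 17, 1997, x3), (Helix, 5, Dee, Gus, 17, 1997, p1), (Helix, 5, Dee, Gus, 17, 1997, x3)}
σ[aname ≠ Sam]: keep tuples satisfying aname ≠ Sam → {(Alpha, 16, Quin, Wes, 17, 2014, p1), (Alpha, 16, Quin, Wes, 17, 2014, x3), (Delta, 24, Cal, Sam, 17, 2018, p1), (Delta, 24, Cal, Sam, 17, 2018, x3), (Helix, 28, Gus, Dee, 17, 1997, p1), (Helix, 28, Gus, Dee, 17, 1997, x3), (Helix, 31, Yan, Yan, 17, 1997, p1), (Helix, 31, Yan, Yan, 17, 1997, x3), (Helix, 5, Dee, Gus, 17, 1997, p1), (Helix, 5, Dee, Gus, 17, 1997, x3)}
π_{mname, year, title} gives {(Dee, 1997, Helix), (Gus, 1997, Helix), (Sam, 2018, Delta), (Wes, 2014, Alpha), (Yan, 1997, Helix)} (5 duplicate(s) eliminated).

{(Dee, 1997, Helix), (Gus, 1997, Helix), (Sam, 2018, Delta), (Wes, 2014, Alpha), (Yan, 1997, Helix)}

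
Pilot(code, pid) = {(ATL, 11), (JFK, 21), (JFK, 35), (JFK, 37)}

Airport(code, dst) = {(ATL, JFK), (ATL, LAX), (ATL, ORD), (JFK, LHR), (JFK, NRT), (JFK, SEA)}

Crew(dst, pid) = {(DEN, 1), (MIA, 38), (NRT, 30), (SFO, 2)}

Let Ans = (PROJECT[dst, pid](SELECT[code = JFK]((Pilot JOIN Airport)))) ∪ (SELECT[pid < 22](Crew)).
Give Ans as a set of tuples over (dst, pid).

Joining Pilot and Airport on code yields {(ATL, 11, JFK), (ATL, 11, LAX), (ATL, 11, ORD), (JFK, 21, LHR), (JFK, 21, NRT), (JFK, 21, SEA), (JFK, 35, LHR), (JFK, 35, NRT), (JFK, 35, SEA), (JFK, 37, LHR), (JFK, 37, NRT), (JFK, 37, SEA)}.
Selection code = JFK: {(JFK, 21, LHR), (JFK, 21, NRT), (JFK, 21, SEA), (JFK, 35, LHR), (JFK, 35, NRT), (JFK, 35, SEA), (JFK, 37, LHR), (JFK, 37, NRT), (JFK, 37, SEA)}
Keep only column(s) dst, pid: {(LHR, 21), (LHR, 35), (LHR, 37), (NRT, 21), (NRT, 35), (NRT, 37), (SEA, 21), (SEA, 35), (SEA, 37)}
Selection pid < 22: {(DEN, 1), (SFO, 2)}
Taking the union: {(DEN, 1), (LHR, 21), (LHR, 35), (LHR, 37), (NRT, 21), (NRT, 35), (NRT, 37), (SEA, 21), (SEA, 35), (SEA, 37), (SFO, 2)}

{(DEN, 1), (LHR, 21), (LHR, 35), (LHR, 37), (NRT, 21), (NRT, 35), (NRT, 37), (SEA, 21), (SEA, 35), (SEA, 37), (SFO, 2)}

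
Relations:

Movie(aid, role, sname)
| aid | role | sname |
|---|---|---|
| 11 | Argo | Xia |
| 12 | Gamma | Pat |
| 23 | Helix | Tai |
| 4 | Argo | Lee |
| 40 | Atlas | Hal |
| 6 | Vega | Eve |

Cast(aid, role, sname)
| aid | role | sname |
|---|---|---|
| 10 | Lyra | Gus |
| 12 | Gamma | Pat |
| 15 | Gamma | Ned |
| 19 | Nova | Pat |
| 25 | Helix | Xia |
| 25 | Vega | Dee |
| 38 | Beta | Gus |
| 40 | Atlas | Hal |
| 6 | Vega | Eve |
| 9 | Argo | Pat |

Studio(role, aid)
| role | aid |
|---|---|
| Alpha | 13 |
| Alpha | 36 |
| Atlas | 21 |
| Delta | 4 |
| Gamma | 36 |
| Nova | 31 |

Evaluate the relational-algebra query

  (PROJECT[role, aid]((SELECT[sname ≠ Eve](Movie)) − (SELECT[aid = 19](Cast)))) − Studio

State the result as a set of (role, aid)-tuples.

{(Argo, 11), (Argo, 4), (Atlas, 40), (Gamma, 12), (Helix, 23)}

σ[sname ≠ Eve]: keep tuples satisfying sname ≠ Eve → {(11, Argo, Xia), (12, Gamma, Pat), (23, Helix, Tai), (4, Argo, Lee), (40, Atlas, Hal)}
σ[aid = 19]: keep tuples satisfying aid = 19 → {(19, Nova, Pat)}
Difference: {(11, Argo, Xia), (12, Gamma, Pat), (23, Helix, Tai), (4, Argo, Lee), (40, Atlas, Hal)} with {(19, Nova, Pat)} → {(11, Argo, Xia), (12, Gamma, Pat), (23, Helix, Tai), (4, Argo, Lee), (40, Atlas, Hal)}
Projecting to role, aid: {(Argo, 11), (Argo, 4), (Atlas, 40), (Gamma, 12), (Helix, 23)}
Difference: {(Argo, 11), (Argo, 4), (Atlas, 40), (Gamma, 12), (Helix, 23)} with {(Alpha, 13), (Alpha, 36), (Atlas, 21), (Delta, 4), (Gamma, 36), (Nova, 31)} → {(Argo, 11), (Argo, 4), (Atlas, 40), (Gamma, 12), (Helix, 23)}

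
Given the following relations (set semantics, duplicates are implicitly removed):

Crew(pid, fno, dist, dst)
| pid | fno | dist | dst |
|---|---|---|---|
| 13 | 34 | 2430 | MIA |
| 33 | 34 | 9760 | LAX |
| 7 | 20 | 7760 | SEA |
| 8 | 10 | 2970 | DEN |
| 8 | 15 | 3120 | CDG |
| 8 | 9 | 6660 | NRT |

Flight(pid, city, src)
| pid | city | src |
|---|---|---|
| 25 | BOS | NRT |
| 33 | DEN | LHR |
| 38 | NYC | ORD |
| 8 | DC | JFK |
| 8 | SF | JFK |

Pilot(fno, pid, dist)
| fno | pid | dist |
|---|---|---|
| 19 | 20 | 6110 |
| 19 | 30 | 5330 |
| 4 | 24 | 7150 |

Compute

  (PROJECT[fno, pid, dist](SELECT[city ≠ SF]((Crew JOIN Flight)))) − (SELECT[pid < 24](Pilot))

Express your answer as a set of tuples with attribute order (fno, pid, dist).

{(10, 8, 2970), (15, 8, 3120), (34, 33, 9760), (9, 8, 6660)}

Crew ⋈ Flight (natural join on pid): {(33, 34, 9760, LAX, DEN, LHR), (8, 10, 2970, DEN, DC, JFK), (8, 10, 2970, DEN, SF, JFK), (8, 15, 3120, CDG, DC, JFK), (8, 15, 3120, CDG, SF, JFK), (8, 9, 6660, NRT, DC, JFK), (8, 9, 6660, NRT, SF, JFK)}
σ[city ≠ SF]: keep tuples satisfying city ≠ SF → {(33, 34, 9760, LAX, DEN, LHR), (8, 10, 2970, DEN, DC, JFK), (8, 15, 3120, CDG, DC, JFK), (8, 9, 6660, NRT, DC, JFK)}
π_{fno, pid, dist} gives {(10, 8, 2970), (15, 8, 3120), (34, 33, 9760), (9, 8, 6660)}.
σ[pid < 24]: keep tuples satisfying pid < 24 → {(19, 20, 6110)}
Taking the difference: {(10, 8, 2970), (15, 8, 3120), (34, 33, 9760), (9, 8, 6660)}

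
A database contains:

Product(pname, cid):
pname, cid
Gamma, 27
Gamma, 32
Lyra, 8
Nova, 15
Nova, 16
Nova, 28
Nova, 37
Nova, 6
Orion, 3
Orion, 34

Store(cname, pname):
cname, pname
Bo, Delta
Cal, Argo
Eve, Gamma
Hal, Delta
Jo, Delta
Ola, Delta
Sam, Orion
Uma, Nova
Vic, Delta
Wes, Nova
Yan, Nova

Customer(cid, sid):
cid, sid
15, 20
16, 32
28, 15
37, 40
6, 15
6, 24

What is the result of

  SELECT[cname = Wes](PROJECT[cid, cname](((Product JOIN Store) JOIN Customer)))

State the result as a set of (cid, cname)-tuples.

Joining Product and Store on pname yields {(Gamma, 27, Eve), (Gamma, 32, Eve), (Nova, 15, Uma), (Nova, 15, Wes), (Nova, 15, Yan), (Nova, 16, Uma), (Nova, 16, Wes), (Nova, 16, Yan), (Nova, 28, Uma), (Nova, 28, Wes), (Nova, 28, Yan), (Nova, 37, Uma), (Nova, 37, Wes), (Nova, 37, Yan), (Nova, 6, Uma), (Nova, 6, Wes), (Nova, 6, Yan), (Orion, 3, Sam), (Orion, 34, Sam)}.
Joining (Product JOIN Store) and Customer on cid yields {(Nova, 15, Uma, 20), (Nova, 15, Wes, 20), (Nova, 15, Yan, 20), (Nova, 16, Uma, 32), (Nova, 16, Wes, 32), (Nova, 16, Yan, 32), (Nova, 28, Uma, 15), (Nova, 28, Wes, 15), (Nova, 28, Yan, 15), (Nova, 37, Uma, 40), (Nova, 37, Wes, 40), (Nova, 37, Yan, 40), (Nova, 6, Uma, 15), (Nova, 6, Uma, 24), (Nova, 6, Wes, 15), (Nova, 6, Wes, 24), (Nova, 6, Yan, 15), (Nova, 6, Yan, 24)}.
Projecting to cid, cname (3 duplicate(s) eliminated): {(15, Uma), (15, Wes), (15, Yan), (16, Uma), (16, Wes), (16, Yan), (28, Uma), (28, Wes), (28, Yan), (37, Uma), (37, Wes), (37, Yan), (6, Uma), (6, Wes), (6, Yan)}
Filtering on cname = Wes leaves {(15, Wes), (16, Wes), (28, Wes), (37, Wes), (6, Wes)}.

{(15, Wes), (16, Wes), (28, Wes), (37, Wes), (6, Wes)}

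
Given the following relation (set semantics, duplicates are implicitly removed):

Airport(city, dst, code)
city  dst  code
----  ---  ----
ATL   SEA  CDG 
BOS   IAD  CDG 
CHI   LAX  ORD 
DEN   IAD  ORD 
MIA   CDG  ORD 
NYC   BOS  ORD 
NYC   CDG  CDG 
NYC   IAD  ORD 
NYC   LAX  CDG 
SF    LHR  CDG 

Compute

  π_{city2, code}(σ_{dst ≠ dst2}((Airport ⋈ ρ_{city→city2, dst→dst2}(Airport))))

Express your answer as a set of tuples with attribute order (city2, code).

{(ATL, CDG), (BOS, CDG), (CHI, ORD), (DEN, ORD), (MIA, ORD), (NYC, CDG), (NYC, ORD), (SF, CDG)}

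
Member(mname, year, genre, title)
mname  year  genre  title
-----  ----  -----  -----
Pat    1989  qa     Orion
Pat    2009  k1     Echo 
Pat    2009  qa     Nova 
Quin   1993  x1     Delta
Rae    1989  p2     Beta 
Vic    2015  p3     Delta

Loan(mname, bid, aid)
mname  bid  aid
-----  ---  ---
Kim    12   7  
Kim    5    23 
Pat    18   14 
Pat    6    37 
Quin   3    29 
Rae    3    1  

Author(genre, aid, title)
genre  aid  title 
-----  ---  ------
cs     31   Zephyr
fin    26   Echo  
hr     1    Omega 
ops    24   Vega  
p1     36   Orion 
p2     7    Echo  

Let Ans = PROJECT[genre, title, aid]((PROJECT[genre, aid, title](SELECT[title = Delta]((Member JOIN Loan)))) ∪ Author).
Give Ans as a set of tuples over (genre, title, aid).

{(cs, Zephyr, 31), (fin, Echo, 26), (hr, Omega, 1), (ops, Vega, 24), (p1, Orion, 36), (p2, Echo, 7), (x1, Delta, 29)}

Member ⋈ Loan (natural join on mname): {(Pat, 1989, qa, Orion, 18, 14), (Pat, 1989, qa, Orion, 6, 37), (Pat, 2009, k1, Echo, 18, 14), (Pat, 2009, k1, Echo, 6, 37), (Pat, 2009, qa, Nova, 18, 14), (Pat, 2009, qa, Nova, 6, 37), (Quin, 1993, x1, Delta, 3, 29), (Rae, 1989, p2, Beta, 3, 1)}
Apply σ_{title = Delta}; surviving tuples: {(Quin, 1993, x1, Delta, 3, 29)}
Keep only column(s) genre, aid, title: {(x1, 29, Delta)}
Union: {(x1, 29, Delta)} with {(cs, 31, Zephyr), (fin, 26, Echo), (hr, 1, Omega), (ops, 24, Vega), (p1, 36, Orion), (p2, 7, Echo)} → {(cs, 31, Zephyr), (fin, 26, Echo), (hr, 1, Omega), (ops, 24, Vega), (p1, 36, Orion), (p2, 7, Echo), (x1, 29, Delta)}
Keep only column(s) genre, title, aid: {(cs, Zephyr, 31), (fin, Echo, 26), (hr, Omega, 1), (ops, Vega, 24), (p1, Orion, 36), (p2, Echo, 7), (x1, Delta, 29)}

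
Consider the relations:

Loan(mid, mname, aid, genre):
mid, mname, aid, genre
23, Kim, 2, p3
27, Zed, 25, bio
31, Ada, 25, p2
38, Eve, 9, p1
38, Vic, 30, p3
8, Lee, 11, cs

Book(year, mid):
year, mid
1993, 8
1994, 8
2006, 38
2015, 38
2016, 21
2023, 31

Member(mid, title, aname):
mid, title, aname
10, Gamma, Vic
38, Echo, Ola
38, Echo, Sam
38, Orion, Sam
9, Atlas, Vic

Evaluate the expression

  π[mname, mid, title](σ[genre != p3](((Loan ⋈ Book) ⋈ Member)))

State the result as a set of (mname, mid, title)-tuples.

{(Eve, 38, Echo), (Eve, 38, Orion)}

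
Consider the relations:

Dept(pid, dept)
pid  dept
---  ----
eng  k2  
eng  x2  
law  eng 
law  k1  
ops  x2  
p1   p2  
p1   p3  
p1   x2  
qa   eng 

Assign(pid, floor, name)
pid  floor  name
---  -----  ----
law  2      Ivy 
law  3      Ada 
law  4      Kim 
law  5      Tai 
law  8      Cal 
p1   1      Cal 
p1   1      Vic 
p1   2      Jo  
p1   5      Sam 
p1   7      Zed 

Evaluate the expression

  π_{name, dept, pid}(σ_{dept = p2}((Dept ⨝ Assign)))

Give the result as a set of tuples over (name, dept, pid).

{(Cal, p2, p1), (Jo, p2, p1), (Sam, p2, p1), (Vic, p2, p1), (Zed, p2, p1)}

Joining Dept and Assign on pid yields {(law, eng, 2, Ivy), (law, eng, 3, Ada), (law, eng, 4, Kim), (law, eng, 5, Tai), (law, eng, 8, Cal), (law, k1, 2, Ivy), (law, k1, 3, Ada), (law, k1, 4, Kim), (law, k1, 5, Tai), (law, k1, 8, Cal), (p1, p2, 1, Cal), (p1, p2, 1, Vic), (p1, p2, 2, Jo), (p1, p2, 5, Sam), (p1, p2, 7, Zed), (p1, p3, 1, Cal), (p1, p3, 1, Vic), (p1, p3, 2, Jo), (p1, p3, 5, Sam), (p1, p3, 7, Zed), (p1, x2, 1, Cal), (p1, x2, 1, Vic), (p1, x2, 2, Jo), (p1, x2, 5, Sam), (p1, x2, 7, Zed)}.
Apply σ_{dept = p2}; surviving tuples: {(p1, p2, 1, Cal), (p1, p2, 1, Vic), (p1, p2, 2, Jo), (p1, p2, 5, Sam), (p1, p2, 7, Zed)}
Keep only column(s) name, dept, pid: {(Cal, p2, p1), (Jo, p2, p1), (Sam, p2, p1), (Vic, p2, p1), (Zed, p2, p1)}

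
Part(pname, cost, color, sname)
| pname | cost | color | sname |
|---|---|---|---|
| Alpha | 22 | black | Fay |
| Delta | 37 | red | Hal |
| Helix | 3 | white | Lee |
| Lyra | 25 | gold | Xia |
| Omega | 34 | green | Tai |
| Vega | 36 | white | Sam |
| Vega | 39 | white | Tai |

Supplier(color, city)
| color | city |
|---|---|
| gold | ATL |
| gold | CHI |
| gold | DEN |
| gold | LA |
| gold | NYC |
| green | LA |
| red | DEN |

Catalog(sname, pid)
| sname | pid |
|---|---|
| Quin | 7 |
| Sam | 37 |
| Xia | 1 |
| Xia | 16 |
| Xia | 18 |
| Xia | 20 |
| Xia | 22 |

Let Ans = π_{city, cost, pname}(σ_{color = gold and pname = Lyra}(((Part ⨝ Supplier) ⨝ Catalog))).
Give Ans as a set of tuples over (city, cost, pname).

Natural join on color: {(Delta, 37, red, Hal, DEN), (Lyra, 25, gold, Xia, ATL), (Lyra, 25, gold, Xia, CHI), (Lyra, 25, gold, Xia, DEN), (Lyra, 25, gold, Xia, LA), (Lyra, 25, gold, Xia, NYC), (Omega, 34, green, Tai, LA)}
Natural join on sname: {(Lyra, 25, gold, Xia, ATL, 1), (Lyra, 25, gold, Xia, ATL, 16), (Lyra, 25, gold, Xia, ATL, 18), (Lyra, 25, gold, Xia, ATL, 20), (Lyra, 25, gold, Xia, ATL, 22), (Lyra, 25, gold, Xia, CHI, 1), (Lyra, 25, gold, Xia, CHI, 16), (Lyra, 25, gold, Xia, CHI, 18), (Lyra, 25, gold, Xia, CHI, 20), (Lyra, 25, gold, Xia, CHI, 22), (Lyra, 25, gold, Xia, DEN, 1), (Lyra, 25, gold, Xia, DEN, 16), (Lyra, 25, gold, Xia, DEN, 18), (Lyra, 25, gold, Xia, DEN, 20), (Lyra, 25, gold, Xia, DEN, 22), (Lyra, 25, gold, Xia, LA, 1), (Lyra, 25, gold, Xia, LA, 16), (Lyra, 25, gold, Xia, LA, 18), (Lyra, 25, gold, Xia, LA, 20), (Lyra, 25, gold, Xia, LA, 22), (Lyra, 25, gold, Xia, NYC, 1), (Lyra, 25, gold, Xia, NYC, 16), (Lyra, 25, gold, Xia, NYC, 18), (Lyra, 25, gold, Xia, NYC, 20), (Lyra, 25, gold, Xia, NYC, 22)}
σ[color = gold and pname = Lyra]: keep tuples satisfying color = gold and pname = Lyra → {(Lyra, 25, gold, Xia, ATL, 1), (Lyra, 25, gold, Xia, ATL, 16), (Lyra, 25, gold, Xia, ATL, 18), (Lyra, 25, gold, Xia, ATL, 20), (Lyra, 25, gold, Xia, ATL, 22), (Lyra, 25, gold, Xia, CHI, 1), (Lyra, 25, gold, Xia, CHI, 16), (Lyra, 25, gold, Xia, CHI, 18), (Lyra, 25, gold, Xia, CHI, 20), (Lyra, 25, gold, Xia, CHI, 22), (Lyra, 25, gold, Xia, DEN, 1), (Lyra, 25, gold, Xia, DEN, 16), (Lyra, 25, gold, Xia, DEN, 18), (Lyra, 25, gold, Xia, DEN, 20), (Lyra, 25, gold, Xia, DEN, 22), (Lyra, 25, gold, Xia, LA, 1), (Lyra, 25, gold, Xia, LA, 16), (Lyra, 25, gold, Xia, LA, 18), (Lyra, 25, gold, Xia, LA, 20), (Lyra, 25, gold, Xia, LA, 22), (Lyra, 25, gold, Xia, NYC, 1), (Lyra, 25, gold, Xia, NYC, 16), (Lyra, 25, gold, Xia, NYC, 18), (Lyra, 25, gold, Xia, NYC, 20), (Lyra, 25, gold, Xia, NYC, 22)}
Keep only column(s) city, cost, pname (20 duplicate(s) eliminated): {(ATL, 25, Lyra), (CHI, 25, Lyra), (DEN, 25, Lyra), (LA, 25, Lyra), (NYC, 25, Lyra)}

{(ATL, 25, Lyra), (CHI, 25, Lyra), (DEN, 25, Lyra), (LA, 25, Lyra), (NYC, 25, Lyra)}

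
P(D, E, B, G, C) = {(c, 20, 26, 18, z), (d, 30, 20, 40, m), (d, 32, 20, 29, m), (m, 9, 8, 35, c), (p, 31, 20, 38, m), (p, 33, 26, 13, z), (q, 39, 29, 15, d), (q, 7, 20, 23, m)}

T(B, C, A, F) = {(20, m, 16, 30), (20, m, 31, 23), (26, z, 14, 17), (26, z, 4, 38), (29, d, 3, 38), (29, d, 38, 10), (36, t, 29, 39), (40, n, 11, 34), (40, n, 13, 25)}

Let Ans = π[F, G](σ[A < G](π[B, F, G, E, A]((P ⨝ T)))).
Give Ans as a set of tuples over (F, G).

{(17, 18), (23, 38), (23, 40), (30, 23), (30, 29), (30, 38), (30, 40), (38, 13), (38, 15), (38, 18)}

Joining P and T on B, C yields {(c, 20, 26, 18, z, 14, 17), (c, 20, 26, 18, z, 4, 38), (d, 30, 20, 40, m, 16, 30), (d, 30, 20, 40, m, 31, 23), (d, 32, 20, 29, m, 16, 30), (d, 32, 20, 29, m, 31, 23), (p, 31, 20, 38, m, 16, 30), (p, 31, 20, 38, m, 31, 23), (p, 33, 26, 13, z, 14, 17), (p, 33, 26, 13, z, 4, 38), (q, 39, 29, 15, d, 3, 38), (q, 39, 29, 15, d, 38, 10), (q, 7, 20, 23, m, 16, 30), (q, 7, 20, 23, m, 31, 23)}.
Projecting to B, F, G, E, A: {(20, 23, 23, 7, 31), (20, 23, 29, 32, 31), (20, 23, 38, 31, 31), (20, 23, 40, 30, 31), (20, 30, 23, 7, 16), (20, 30, 29, 32, 16), (20, 30, 38, 31, 16), (20, 30, 40, 30, 16), (26, 17, 13, 33, 14), (26, 17, 18, 20, 14), (26, 38, 13, 33, 4), (26, 38, 18, 20, 4), (29, 10, 15, 39, 38), (29, 38, 15, 39, 3)}
Apply σ_{A < G}; surviving tuples: {(20, 23, 38, 31, 31), (20, 23, 40, 30, 31), (20, 30, 23, 7, 16), (20, 30, 29, 32, 16), (20, 30, 38, 31, 16), (20, 30, 40, 30, 16), (26, 17, 18, 20, 14), (26, 38, 13, 33, 4), (26, 38, 18, 20, 4), (29, 38, 15, 39, 3)}
Projecting to F, G: {(17, 18), (23, 38), (23, 40), (30, 23), (30, 29), (30, 38), (30, 40), (38, 13), (38, 15), (38, 18)}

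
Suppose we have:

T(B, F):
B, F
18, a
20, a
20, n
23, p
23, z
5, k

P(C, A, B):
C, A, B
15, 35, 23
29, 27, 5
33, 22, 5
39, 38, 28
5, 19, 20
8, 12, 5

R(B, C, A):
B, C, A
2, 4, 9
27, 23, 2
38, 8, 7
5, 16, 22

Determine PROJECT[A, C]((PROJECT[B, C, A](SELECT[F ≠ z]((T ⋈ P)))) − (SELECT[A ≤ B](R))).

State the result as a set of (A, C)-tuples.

Natural join on B: {(20, a, 5, 19), (20, n, 5, 19), (23, p, 15, 35), (23, z, 15, 35), (5, k, 29, 27), (5, k, 33, 22), (5, k, 8, 12)}
Filtering on F ≠ z leaves {(20, a, 5, 19), (20, n, 5, 19), (23, p, 15, 35), (5, k, 29, 27), (5, k, 33, 22), (5, k, 8, 12)}.
Projecting to B, C, A (1 duplicate(s) eliminated): {(20, 5, 19), (23, 15, 35), (5, 29, 27), (5, 33, 22), (5, 8, 12)}
Filtering on A ≤ B leaves {(27, 23, 2), (38, 8, 7)}.
Set difference of the two operands is {(20, 5, 19), (23, 15, 35), (5, 29, 27), (5, 33, 22), (5, 8, 12)}.
Projecting to A, C: {(12, 8), (19, 5), (22, 33), (27, 29), (35, 15)}

{(12, 8), (19, 5), (22, 33), (27, 29), (35, 15)}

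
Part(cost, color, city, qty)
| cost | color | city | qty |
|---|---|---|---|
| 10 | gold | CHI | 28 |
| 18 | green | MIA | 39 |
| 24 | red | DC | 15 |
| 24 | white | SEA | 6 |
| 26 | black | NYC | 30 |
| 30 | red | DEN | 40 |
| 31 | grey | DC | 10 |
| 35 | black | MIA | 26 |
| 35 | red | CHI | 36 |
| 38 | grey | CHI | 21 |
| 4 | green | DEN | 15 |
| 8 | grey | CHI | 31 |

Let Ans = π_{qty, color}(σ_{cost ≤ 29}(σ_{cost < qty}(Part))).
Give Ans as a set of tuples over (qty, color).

{(15, green), (28, gold), (30, black), (31, grey), (39, green)}

σ[cost < qty]: keep tuples satisfying cost < qty → {(10, gold, CHI, 28), (18, green, MIA, 39), (26, black, NYC, 30), (30, red, DEN, 40), (35, red, CHI, 36), (4, green, DEN, 15), (8, grey, CHI, 31)}
σ[cost ≤ 29]: keep tuples satisfying cost ≤ 29 → {(10, gold, CHI, 28), (18, green, MIA, 39), (26, black, NYC, 30), (4, green, DEN, 15), (8, grey, CHI, 31)}
Projecting to qty, color: {(15, green), (28, gold), (30, black), (31, grey), (39, green)}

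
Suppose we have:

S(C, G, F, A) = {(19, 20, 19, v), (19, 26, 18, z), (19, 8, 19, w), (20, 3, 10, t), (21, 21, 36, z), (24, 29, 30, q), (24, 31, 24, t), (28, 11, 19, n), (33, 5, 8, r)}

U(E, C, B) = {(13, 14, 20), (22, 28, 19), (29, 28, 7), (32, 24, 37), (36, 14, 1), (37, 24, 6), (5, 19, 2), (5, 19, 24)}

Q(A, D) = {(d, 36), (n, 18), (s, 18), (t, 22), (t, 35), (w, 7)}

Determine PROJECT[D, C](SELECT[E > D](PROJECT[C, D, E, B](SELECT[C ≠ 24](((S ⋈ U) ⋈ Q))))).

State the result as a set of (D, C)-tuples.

{(18, 28)}

S ⋈ U (natural join on C): {(19, 20, 19, v, 5, 2), (19, 20, 19, v, 5, 24), (19, 26, 18, z, 5, 2), (19, 26, 18, z, 5, 24), (19, 8, 19, w, 5, 2), (19, 8, 19, w, 5, 24), (24, 29, 30, q, 32, 37), (24, 29, 30, q, 37, 6), (24, 31, 24, t, 32, 37), (24, 31, 24, t, 37, 6), (28, 11, 19, n, 22, 19), (28, 11, 19, n, 29, 7)}
(S ⋈ U) ⋈ Q (natural join on A): {(19, 8, 19, w, 5, 2, 7), (19, 8, 19, w, 5, 24, 7), (24, 31, 24, t, 32, 37, 22), (24, 31, 24, t, 32, 37, 35), (24, 31, 24, t, 37, 6, 22), (24, 31, 24, t, 37, 6, 35), (28, 11, 19, n, 22, 19, 18), (28, 11, 19, n, 29, 7, 18)}
Apply σ_{C ≠ 24}; surviving tuples: {(19, 8, 19, w, 5, 2, 7), (19, 8, 19, w, 5, 24, 7), (28, 11, 19, n, 22, 19, 18), (28, 11, 19, n, 29, 7, 18)}
π_{C, D, E, B} gives {(19, 7, 5, 2), (19, 7, 5, 24), (28, 18, 22, 19), (28, 18, 29, 7)}.
Apply σ_{E > D}; surviving tuples: {(28, 18, 22, 19), (28, 18, 29, 7)}
π_{D, C} gives {(18, 28)} (1 duplicate(s) eliminated).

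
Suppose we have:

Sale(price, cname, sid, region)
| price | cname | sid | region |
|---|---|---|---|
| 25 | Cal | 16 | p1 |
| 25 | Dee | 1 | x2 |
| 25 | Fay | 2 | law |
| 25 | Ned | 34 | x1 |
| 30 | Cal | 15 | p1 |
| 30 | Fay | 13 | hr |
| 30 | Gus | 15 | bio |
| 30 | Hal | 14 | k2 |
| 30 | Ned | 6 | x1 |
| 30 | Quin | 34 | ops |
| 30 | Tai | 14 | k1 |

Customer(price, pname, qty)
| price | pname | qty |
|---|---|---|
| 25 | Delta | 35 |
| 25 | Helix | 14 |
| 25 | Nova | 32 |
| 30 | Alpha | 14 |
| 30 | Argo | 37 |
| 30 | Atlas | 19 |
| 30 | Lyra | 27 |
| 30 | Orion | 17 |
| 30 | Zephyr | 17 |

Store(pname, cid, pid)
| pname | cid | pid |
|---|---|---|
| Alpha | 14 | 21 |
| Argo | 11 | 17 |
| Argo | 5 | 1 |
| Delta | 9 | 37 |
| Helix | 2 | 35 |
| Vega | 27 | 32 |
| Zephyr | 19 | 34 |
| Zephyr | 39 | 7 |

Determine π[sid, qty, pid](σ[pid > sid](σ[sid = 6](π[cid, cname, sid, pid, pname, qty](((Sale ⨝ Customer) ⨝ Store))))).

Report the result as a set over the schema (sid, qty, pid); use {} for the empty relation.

{(6, 14, 21), (6, 17, 34), (6, 17, 7), (6, 37, 17)}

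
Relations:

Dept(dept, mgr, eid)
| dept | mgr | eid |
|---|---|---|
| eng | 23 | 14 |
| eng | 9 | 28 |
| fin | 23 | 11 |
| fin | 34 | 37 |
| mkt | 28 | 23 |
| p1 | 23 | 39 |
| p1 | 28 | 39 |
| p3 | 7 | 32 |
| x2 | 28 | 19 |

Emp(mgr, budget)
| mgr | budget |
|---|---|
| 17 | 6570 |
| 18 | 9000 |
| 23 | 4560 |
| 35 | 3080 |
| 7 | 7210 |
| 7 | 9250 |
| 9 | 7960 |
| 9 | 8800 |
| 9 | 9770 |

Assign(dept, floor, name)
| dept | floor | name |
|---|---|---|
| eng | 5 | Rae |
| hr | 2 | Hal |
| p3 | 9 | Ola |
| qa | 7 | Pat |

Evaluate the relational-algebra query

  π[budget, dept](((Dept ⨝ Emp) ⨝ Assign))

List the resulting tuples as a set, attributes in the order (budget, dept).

Dept ⋈ Emp (natural join on mgr): {(eng, 23, 14, 4560), (eng, 9, 28, 7960), (eng, 9, 28, 8800), (eng, 9, 28, 9770), (fin, 23, 11, 4560), (p1, 23, 39, 4560), (p3, 7, 32, 7210), (p3, 7, 32, 9250)}
(Dept ⨝ Emp) ⋈ Assign (natural join on dept): {(eng, 23, 14, 4560, 5, Rae), (eng, 9, 28, 7960, 5, Rae), (eng, 9, 28, 8800, 5, Rae), (eng, 9, 28, 9770, 5, Rae), (p3, 7, 32, 7210, 9, Ola), (p3, 7, 32, 9250, 9, Ola)}
π[budget, dept]: project onto (budget, dept) → {(4560, eng), (7210, p3), (7960, eng), (8800, eng), (9250, p3), (9770, eng)}

{(4560, eng), (7210, p3), (7960, eng), (8800, eng), (9250, p3), (9770, eng)}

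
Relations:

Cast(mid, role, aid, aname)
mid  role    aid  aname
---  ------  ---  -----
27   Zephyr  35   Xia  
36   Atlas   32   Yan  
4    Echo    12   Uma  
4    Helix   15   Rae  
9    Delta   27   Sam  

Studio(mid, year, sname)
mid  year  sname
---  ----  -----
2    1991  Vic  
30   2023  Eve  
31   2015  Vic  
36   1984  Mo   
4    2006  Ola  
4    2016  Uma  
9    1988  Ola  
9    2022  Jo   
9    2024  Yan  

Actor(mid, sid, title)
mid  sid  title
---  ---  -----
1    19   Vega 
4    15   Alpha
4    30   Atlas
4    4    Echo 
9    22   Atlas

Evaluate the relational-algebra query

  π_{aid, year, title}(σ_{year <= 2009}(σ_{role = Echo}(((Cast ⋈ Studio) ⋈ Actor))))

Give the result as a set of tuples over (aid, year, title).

{(12, 2006, Alpha), (12, 2006, Atlas), (12, 2006, Echo)}

Cast ⋈ Studio (natural join on mid): {(36, Atlas, 32, Yan, 1984, Mo), (4, Echo, 12, Uma, 2006, Ola), (4, Echo, 12, Uma, 2016, Uma), (4, Helix, 15, Rae, 2006, Ola), (4, Helix, 15, Rae, 2016, Uma), (9, Delta, 27, Sam, 1988, Ola), (9, Delta, 27, Sam, 2022, Jo), (9, Delta, 27, Sam, 2024, Yan)}
(Cast ⋈ Studio) ⋈ Actor (natural join on mid): {(4, Echo, 12, Uma, 2006, Ola, 15, Alpha), (4, Echo, 12, Uma, 2006, Ola, 30, Atlas), (4, Echo, 12, Uma, 2006, Ola, 4, Echo), (4, Echo, 12, Uma, 2016, Uma, 15, Alpha), (4, Echo, 12, Uma, 2016, Uma, 30, Atlas), (4, Echo, 12, Uma, 2016, Uma, 4, Echo), (4, Helix, 15, Rae, 2006, Ola, 15, Alpha), (4, Helix, 15, Rae, 2006, Ola, 30, Atlas), (4, Helix, 15, Rae, 2006, Ola, 4, Echo), (4, Helix, 15, Rae, 2016, Uma, 15, Alpha), (4, Helix, 15, Rae, 2016, Uma, 30, Atlas), (4, Helix, 15, Rae, 2016, Uma, 4, Echo), (9, Delta, 27, Sam, 1988, Ola, 22, Atlas), (9, Delta, 27, Sam, 2022, Jo, 22, Atlas), (9, Delta, 27, Sam, 2024, Yan, 22, Atlas)}
σ[role = Echo]: keep tuples satisfying role = Echo → {(4, Echo, 12, Uma, 2006, Ola, 15, Alpha), (4, Echo, 12, Uma, 2006, Ola, 30, Atlas), (4, Echo, 12, Uma, 2006, Ola, 4, Echo), (4, Echo, 12, Uma, 2016, Uma, 15, Alpha), (4, Echo, 12, Uma, 2016, Uma, 30, Atlas), (4, Echo, 12, Uma, 2016, Uma, 4, Echo)}
σ[year <= 2009]: keep tuples satisfying year <= 2009 → {(4, Echo, 12, Uma, 2006, Ola, 15, Alpha), (4, Echo, 12, Uma, 2006, Ola, 30, Atlas), (4, Echo, 12, Uma, 2006, Ola, 4, Echo)}
Projecting to aid, year, title: {(12, 2006, Alpha), (12, 2006, Atlas), (12, 2006, Echo)}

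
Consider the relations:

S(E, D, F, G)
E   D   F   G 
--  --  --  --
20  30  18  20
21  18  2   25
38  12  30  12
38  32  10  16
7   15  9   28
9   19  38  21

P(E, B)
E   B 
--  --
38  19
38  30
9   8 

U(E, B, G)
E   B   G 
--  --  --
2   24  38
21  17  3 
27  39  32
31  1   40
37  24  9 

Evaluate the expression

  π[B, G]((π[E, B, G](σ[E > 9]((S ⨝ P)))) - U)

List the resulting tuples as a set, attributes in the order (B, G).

{(19, 12), (19, 16), (30, 12), (30, 16)}

Natural join on E: {(38, 12, 30, 12, 19), (38, 12, 30, 12, 30), (38, 32, 10, 16, 19), (38, 32, 10, 16, 30), (9, 19, 38, 21, 8)}
Selection E > 9: {(38, 12, 30, 12, 19), (38, 12, 30, 12, 30), (38, 32, 10, 16, 19), (38, 32, 10, 16, 30)}
Keep only column(s) E, B, G: {(38, 19, 12), (38, 19, 16), (38, 30, 12), (38, 30, 16)}
Set difference of the two operands is {(38, 19, 12), (38, 19, 16), (38, 30, 12), (38, 30, 16)}.
Keep only column(s) B, G: {(19, 12), (19, 16), (30, 12), (30, 16)}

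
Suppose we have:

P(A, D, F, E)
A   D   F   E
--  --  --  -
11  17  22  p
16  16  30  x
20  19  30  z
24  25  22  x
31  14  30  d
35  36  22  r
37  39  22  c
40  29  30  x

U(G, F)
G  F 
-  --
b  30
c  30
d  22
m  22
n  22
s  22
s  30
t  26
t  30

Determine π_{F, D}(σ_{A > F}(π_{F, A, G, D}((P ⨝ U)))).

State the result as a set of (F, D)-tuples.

Natural join on F: {(11, 17, 22, p, d), (11, 17, 22, p, m), (11, 17, 22, p, n), (11, 17, 22, p, s), (16, 16, 30, x, b), (16, 16, 30, x, c), (16, 16, 30, x, s), (16, 16, 30, x, t), (20, 19, 30, z, b), (20, 19, 30, z, c), (20, 19, 30, z, s), (20, 19, 30, z, t), (24, 25, 22, x, d), (24, 25, 22, x, m), (24, 25, 22, x, n), (24, 25, 22, x, s), (31, 14, 30, d, b), (31, 14, 30, d, c), (31, 14, 30, d, s), (31, 14, 30, d, t), (35, 36, 22, r, d), (35, 36, 22, r, m), (35, 36, 22, r, n), (35, 36, 22, r, s), (37, 39, 22, c, d), (37, 39, 22, c, m), (37, 39, 22, c, n), (37, 39, 22, c, s), (40, 29, 30, x, b), (40, 29, 30, x, c), (40, 29, 30, x, s), (40, 29, 30, x, t)}
π[F, A, G, D]: project onto (F, A, G, D) → {(22, 11, d, 17), (22, 11, m, 17), (22, 11, n, 17), (22, 11, s, 17), (22, 24, d, 25), (22, 24, m, 25), (22, 24, n, 25), (22, 24, s, 25), (22, 35, d, 36), (22, 35, m, 36), (22, 35, n, 36), (22, 35, s, 36), (22, 37, d, 39), (22, 37, m, 39), (22, 37, n, 39), (22, 37, s, 39), (30, 16, b, 16), (30, 16, c, 16), (30, 16, s, 16), (30, 16, t, 16), (30, 20, b, 19), (30, 20, c, 19), (30, 20, s, 19), (30, 20, t, 19), (30, 31, b, 14), (30, 31, c, 14), (30, 31, s, 14), (30, 31, t, 14), (30, 40, b, 29), (30, 40, c, 29), (30, 40, s, 29), (30, 40, t, 29)}
σ[A > F]: keep tuples satisfying A > F → {(22, 24, d, 25), (22, 24, m, 25), (22, 24, n, 25), (22, 24, s, 25), (22, 35, d, 36), (22, 35, m, 36), (22, 35, n, 36), (22, 35, s, 36), (22, 37, d, 39), (22, 37, m, 39), (22, 37, n, 39), (22, 37, s, 39), (30, 31, b, 14), (30, 31, c, 14), (30, 31, s, 14), (30, 31, t, 14), (30, 40, b, 29), (30, 40, c, 29), (30, 40, s, 29), (30, 40, t, 29)}
π[F, D]: project onto (F, D) (15 duplicate(s) eliminated) → {(22, 25), (22, 36), (22, 39), (30, 14), (30, 29)}

{(22, 25), (22, 36), (22, 39), (30, 14), (30, 29)}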